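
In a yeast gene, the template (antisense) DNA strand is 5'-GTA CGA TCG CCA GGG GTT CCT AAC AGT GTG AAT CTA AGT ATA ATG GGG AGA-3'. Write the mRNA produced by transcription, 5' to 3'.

5'-UCUCCCCAUUAUACUUAGAUUCACACUGUUAGGAACCCCUGGCGAUCGUAC-3'

RNA polymerase reads the template 3'→5' and synthesizes mRNA 5'→3' by base-pairing (A→U, T→A, G↔C). The complement of the template is CATGCTAGCGGTCCCCAAGGATTGTCACACTTAGATTCATATTACCCCTCT; antiparallel, so 5'→3' the coding strand is TCTCCCCATTATACTTAGATTCACACTGTTAGGAACCCCTGGCGATCGTAC. Replace T with U for the mRNA.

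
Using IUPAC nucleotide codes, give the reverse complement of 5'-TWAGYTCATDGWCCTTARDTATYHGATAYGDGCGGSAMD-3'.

5'-HKTSCCGCHCRTATCDRATAHYTAAGGWCHATGARCTWA-3'

Standard pairs A↔T, G↔C; ambiguity codes pair R↔Y, M↔K, W↔W, S↔S, D↔H. Complement (AWTCRAGTAHCWGGAATYHATARDCTATRCHCGCCSTKH), then reverse for 5'→3'.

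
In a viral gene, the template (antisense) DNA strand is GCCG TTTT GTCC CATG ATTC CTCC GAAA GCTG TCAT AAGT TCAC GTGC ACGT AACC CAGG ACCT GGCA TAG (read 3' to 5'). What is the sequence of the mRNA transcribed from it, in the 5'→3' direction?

5'-CGGCAAAACAGGGUACUAAGGAGGCUUUCGACAGUAUUCAAGUGCACGUGCAUUGGGUCCUGGACCGUAUC-3'

Reading the template 3'→5' as shown, RNA polymerase pairs each base (A→U, T→A, G↔C) to build mRNA 5'→3' directly.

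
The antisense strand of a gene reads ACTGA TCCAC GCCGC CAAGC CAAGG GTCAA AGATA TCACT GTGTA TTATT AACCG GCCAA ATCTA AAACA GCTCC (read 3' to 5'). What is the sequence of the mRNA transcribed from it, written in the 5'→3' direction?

Reading the template 3'→5' as shown, RNA polymerase pairs each base (A→U, T→A, G↔C) to build mRNA 5'→3' directly.

5′-UGACUAGGUGCGGCGGUUCGGUUCCCAGUUUCUAUAGUGACACAUAAUAAUUGGCCGGUUUAGAUUUUGUCGAGG-3′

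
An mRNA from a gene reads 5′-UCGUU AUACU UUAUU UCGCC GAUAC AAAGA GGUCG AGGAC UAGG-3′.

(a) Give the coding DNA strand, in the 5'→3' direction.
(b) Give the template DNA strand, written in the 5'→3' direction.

(a) The coding strand matches the mRNA with U→T.
(b) The template strand is the reverse complement of the coding strand.

(a) 5'-TCGTTATACTTTATTTCGCCGATACAAAGAGGTCGAGGACTAGG-3'
(b) 5′-CCTAGTCCTCGACCTCTTTGTATCGGCGAAATAAAGTATAACGA-3′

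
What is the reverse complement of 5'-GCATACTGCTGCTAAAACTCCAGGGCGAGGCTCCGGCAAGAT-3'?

5′-ATCTTGCCGGAGCCTCGCCCTGGAGTTTTAGCAGCAGTATGC-3′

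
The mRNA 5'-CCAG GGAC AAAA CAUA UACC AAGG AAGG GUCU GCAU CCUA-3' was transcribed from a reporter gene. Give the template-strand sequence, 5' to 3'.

5′-TAGGATGCAGACCCTTCCTTGGTATATGTTTTGTCCCTGG-3′

Replace U with T to get the coding DNA strand: CCAGGGACAAAACATATACCAAGGAAGGGTCTGCATCCTA. The template strand is its reverse complement (complement GGTCCCTGTTTTGTATATGGTTCCTTCCCAGACGTAGGAT, then reverse).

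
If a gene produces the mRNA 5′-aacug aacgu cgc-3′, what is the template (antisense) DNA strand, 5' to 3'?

Replace U with T to get the coding DNA strand: AACTGAACGTCGC. The template strand is its reverse complement (complement TTGACTTGCAGCG, then reverse).

5′-GCGACGTTCAGTT-3′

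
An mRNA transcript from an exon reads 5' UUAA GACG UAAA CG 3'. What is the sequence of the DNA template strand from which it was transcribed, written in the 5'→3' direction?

Replace U with T to get the coding DNA strand: TTAAGACGTAAACG. The template strand is its reverse complement (complement AATTCTGCATTTGC, then reverse).

5'-CGTTTACGTCTTAA-3'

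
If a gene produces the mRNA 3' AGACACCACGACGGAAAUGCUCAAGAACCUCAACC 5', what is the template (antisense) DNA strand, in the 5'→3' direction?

5'-TCTGTGGTGCTGCCTTTACGAGTTCTTGGAGTTGG-3'

Written 5'→3' the mRNA is CCAACUCCAAGAACUCGUAAAGGCAGCACCACAGA, so the coding DNA strand is CCAACTCCAAGAACTCGTAAAGGCAGCACCACAGA. The template is its reverse complement.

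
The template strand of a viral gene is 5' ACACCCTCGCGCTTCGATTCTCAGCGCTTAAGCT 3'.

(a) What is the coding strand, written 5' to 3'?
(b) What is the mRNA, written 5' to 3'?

(a) 5'-AGCTTAAGCGCTGAGAATCGAAGCGCGAGGGTGT-3'
(b) 5'-AGCUUAAGCGCUGAGAAUCGAAGCGCGAGGGUGU-3'

(a) The coding strand is the reverse complement of the template: complement TGTGGGAGCGCGAAGCTAAGAGTCGCGAATTCGA, then reverse.
(b) mRNA has the coding-strand sequence with T→U.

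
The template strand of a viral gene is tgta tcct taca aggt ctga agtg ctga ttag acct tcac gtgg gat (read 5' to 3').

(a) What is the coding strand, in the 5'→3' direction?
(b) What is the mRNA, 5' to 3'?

(a) 5'-ATCCCACGTGAAGGTCTAATCAGCACTTCAGACCTTGTAAGGATACA-3'
(b) 5'-AUCCCACGUGAAGGUCUAAUCAGCACUUCAGACCUUGUAAGGAUACA-3'

(a) The coding strand is the reverse complement of the template: complement ACATAGGAATGTTCCAGACTTCACGACTAATCTGGAAGTGCACCCTA, then reverse.
(b) mRNA has the coding-strand sequence with T→U.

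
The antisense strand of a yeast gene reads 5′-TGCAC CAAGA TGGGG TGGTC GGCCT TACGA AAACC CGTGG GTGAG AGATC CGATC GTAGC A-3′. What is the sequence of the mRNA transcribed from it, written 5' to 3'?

5'-UGCUACGAUCGGAUCUCUCACCCACGGGUUUUCGUAAGGCCGACCACCCCAUCUUGGUGCA-3'

RNA polymerase reads the template 3'→5' and synthesizes mRNA 5'→3' by base-pairing (A→U, T→A, G↔C). The complement of the template is ACGTGGTTCTACCCCACCAGCCGGAATGCTTTTGGGCACCCACTCTCTAGGCTAGCATCGT; antiparallel, so 5'→3' the coding strand is TGCTACGATCGGATCTCTCACCCACGGGTTTTCGTAAGGCCGACCACCCCATCTTGGTGCA. Replace T with U for the mRNA.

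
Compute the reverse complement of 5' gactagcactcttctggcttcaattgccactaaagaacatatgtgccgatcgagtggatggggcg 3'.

5′-CGCCCCATCCACTCGATCGGCACATATGTTCTTTAGTGGCAATTGAAGCCAGAAGAGTGCTAGTC-3′

Complement each base (A↔T, G↔C): CTGATCGTGAGAAGACCGAAGTTAACGGTGATTTCTTGTATACACGGCTAGCTCACCTACCCCGC. Then reverse.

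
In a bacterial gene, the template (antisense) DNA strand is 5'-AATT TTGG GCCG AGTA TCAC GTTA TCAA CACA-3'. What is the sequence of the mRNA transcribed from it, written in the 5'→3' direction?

The mRNA has the sequence of the coding strand (reverse complement of the template) with T→U. Reverse complement of AATTTTGGGCCGAGTATCACGTTATCAACACA is TGTGTTGATAACGTGATACTCGGCCCAAAATT; then T→U.

5'-UGUGUUGAUAACGUGAUACUCGGCCCAAAAUU-3'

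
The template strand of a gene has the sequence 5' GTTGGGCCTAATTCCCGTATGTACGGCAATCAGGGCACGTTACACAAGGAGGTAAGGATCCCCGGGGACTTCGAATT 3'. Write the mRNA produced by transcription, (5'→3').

RNA polymerase reads the template 3'→5' and synthesizes mRNA 5'→3' by base-pairing (A→U, T→A, G↔C). The complement of the template is CAACCCGGATTAAGGGCATACATGCCGTTAGTCCCGTGCAATGTGTTCCTCCATTCCTAGGGGCCCCTGAAGCTTAA; antiparallel, so 5'→3' the coding strand is AATTCGAAGTCCCCGGGGATCCTTACCTCCTTGTGTAACGTGCCCTGATTGCCGTACATACGGGAATTAGGCCCAAC. Replace T with U for the mRNA.

5'-AAUUCGAAGUCCCCGGGGAUCCUUACCUCCUUGUGUAACGUGCCCUGAUUGCCGUACAUACGGGAAUUAGGCCCAAC-3'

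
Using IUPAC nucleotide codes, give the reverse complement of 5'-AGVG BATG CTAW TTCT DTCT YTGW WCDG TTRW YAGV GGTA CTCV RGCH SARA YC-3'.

5′-GRTYTSDGCYBGAGTACCBCTRWYAACHGWWCARAGAHAGAAWTAGCATVCBCT-3′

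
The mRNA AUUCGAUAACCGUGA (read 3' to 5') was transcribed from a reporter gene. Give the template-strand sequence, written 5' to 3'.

5'-TAAGCTATTGGCACT-3'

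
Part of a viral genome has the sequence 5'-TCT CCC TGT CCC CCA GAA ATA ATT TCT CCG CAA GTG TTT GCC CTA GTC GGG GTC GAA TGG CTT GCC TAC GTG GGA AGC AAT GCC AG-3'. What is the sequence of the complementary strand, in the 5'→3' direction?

5'-CTGGCATTGCTTCCCACGTAGGCAAGCCATTCGACCCCGACTAGGGCAAACACTTGCGGAGAAATTATTTCTGGGGGACAGGGAGA-3'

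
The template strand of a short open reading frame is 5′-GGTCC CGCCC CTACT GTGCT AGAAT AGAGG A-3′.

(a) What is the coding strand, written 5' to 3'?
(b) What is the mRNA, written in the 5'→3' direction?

(a) The coding strand is the reverse complement of the template: complement CCAGGGCGGGGATGACACGATCTTATCTCCT, then reverse.
(b) mRNA has the coding-strand sequence with T→U.

(a) 5'-TCCTCTATTCTAGCACAGTAGGGGCGGGACC-3'
(b) 5'-UCCUCUAUUCUAGCACAGUAGGGGCGGGACC-3'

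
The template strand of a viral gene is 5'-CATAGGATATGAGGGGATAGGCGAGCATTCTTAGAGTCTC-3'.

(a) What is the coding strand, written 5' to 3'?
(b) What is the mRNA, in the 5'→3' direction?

(a) 5′-GAGACTCTAAGAATGCTCGCCTATCCCCTCATATCCTATG-3′
(b) 5'-GAGACUCUAAGAAUGCUCGCCUAUCCCCUCAUAUCCUAUG-3'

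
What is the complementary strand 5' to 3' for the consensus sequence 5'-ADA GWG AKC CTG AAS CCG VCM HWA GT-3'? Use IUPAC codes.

5'-ACTWDKGBCGGSTTCAGGMTCWCTHT-3'

Standard pairs A↔T, G↔C; ambiguity codes pair M↔K, W↔W, S↔S, D↔H, V↔B. Complement (THTCWCTMGGACTTSGGCBGKDWTCA), then reverse for 5'→3'.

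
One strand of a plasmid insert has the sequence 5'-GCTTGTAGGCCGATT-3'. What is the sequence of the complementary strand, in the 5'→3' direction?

5′-AATCGGCCTACAAGC-3′

Pairing A↔T and G↔C gives CGAACATCCGGCTAA, running 3'→5'. Reverse for the 5'→3' convention.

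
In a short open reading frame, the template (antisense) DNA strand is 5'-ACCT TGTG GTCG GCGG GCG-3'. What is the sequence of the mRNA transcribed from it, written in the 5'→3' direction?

5'-CGCCCGCCGACCACAAGGU-3'

RNA polymerase reads the template 3'→5' and synthesizes mRNA 5'→3' by base-pairing (A→U, T→A, G↔C). The complement of the template is TGGAACACCAGCCGCCCGC; antiparallel, so 5'→3' the coding strand is CGCCCGCCGACCACAAGGT. Replace T with U for the mRNA.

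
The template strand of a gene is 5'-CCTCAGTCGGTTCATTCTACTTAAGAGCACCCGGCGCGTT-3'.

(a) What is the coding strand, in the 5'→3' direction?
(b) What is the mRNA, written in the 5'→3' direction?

(a) 5'-AACGCGCCGGGTGCTCTTAAGTAGAATGAACCGACTGAGG-3'
(b) 5'-AACGCGCCGGGUGCUCUUAAGUAGAAUGAACCGACUGAGG-3'

(a) The coding strand is the reverse complement of the template: complement GGAGTCAGCCAAGTAAGATGAATTCTCGTGGGCCGCGCAA, then reverse.
(b) mRNA has the coding-strand sequence with T→U.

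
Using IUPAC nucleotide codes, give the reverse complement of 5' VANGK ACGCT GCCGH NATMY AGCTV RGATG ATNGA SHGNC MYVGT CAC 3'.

5'-GTGACBRKGNCDSTCNATCATCYBAGCTRKATNDCGGCAGCGTMCNTB-3'

Standard pairs A↔T, G↔C; ambiguity codes pair R↔Y, M↔K, S↔S, H↔D, V↔B, N↔N. Complement (BTNCMTGCGACGGCDNTAKRTCGABYCTACTANCTSDCNGKRBCAGTG), then reverse for 5'→3'.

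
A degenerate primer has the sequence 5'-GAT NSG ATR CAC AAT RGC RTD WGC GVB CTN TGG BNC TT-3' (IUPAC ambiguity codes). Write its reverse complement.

Standard pairs A↔T, G↔C; ambiguity codes pair R↔Y, W↔W, S↔S, B↔V, D↔H, N↔N. Complement (CTANSCTAYGTGTTAYCGYAHWCGCBVGANACCVNGAA), then reverse for 5'→3'.

5'-AAGNVCCANAGVBCGCWHAYGCYATTGTGYATCSNATC-3'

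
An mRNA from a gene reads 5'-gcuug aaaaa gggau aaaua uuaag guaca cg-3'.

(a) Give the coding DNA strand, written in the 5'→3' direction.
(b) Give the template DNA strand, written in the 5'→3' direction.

(a) The coding strand matches the mRNA with U→T.
(b) The template strand is the reverse complement of the coding strand.

(a) 5'-GCTTGAAAAAGGGATAAATATTAAGGTACACG-3'
(b) 5'-CGTGTACCTTAATATTTATCCCTTTTTCAAGC-3'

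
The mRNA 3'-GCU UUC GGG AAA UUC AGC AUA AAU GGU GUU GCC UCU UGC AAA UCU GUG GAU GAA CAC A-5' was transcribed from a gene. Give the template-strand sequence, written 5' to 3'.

5′-CGAAAGCCCTTTAAGTCGTATTTACCACAACGGAGAACGTTTAGACACCTACTTGTGT-3′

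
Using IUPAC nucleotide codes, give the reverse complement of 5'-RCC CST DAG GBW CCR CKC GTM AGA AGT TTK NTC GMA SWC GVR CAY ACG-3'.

5'-CGTRTGYBCGWSTKCGANMAAACTTCTKACGMGYGGWVCCTHASGGGY-3'

Standard pairs A↔T, G↔C; ambiguity codes pair R↔Y, M↔K, W↔W, S↔S, B↔V, D↔H, N↔N. Complement (YGGGSAHTCCVWGGYGMGCAKTCTTCAAAMNAGCKTSWGCBYGTRTGC), then reverse for 5'→3'.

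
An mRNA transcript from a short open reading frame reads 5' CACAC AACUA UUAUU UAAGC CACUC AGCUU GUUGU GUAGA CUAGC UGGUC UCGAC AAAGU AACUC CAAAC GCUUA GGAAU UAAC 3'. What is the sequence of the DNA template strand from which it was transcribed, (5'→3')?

Replace U with T to get the coding DNA strand: CACACAACTATTATTTAAGCCACTCAGCTTGTTGTGTAGACTAGCTGGTCTCGACAAAGTAACTCCAAACGCTTAGGAATTAAC. The template strand is its reverse complement (complement GTGTGTTGATAATAAATTCGGTGAGTCGAACAACACATCTGATCGACCAGAGCTGTTTCATTGAGGTTTGCGAATCCTTAATTG, then reverse).

5'-GTTAATTCCTAAGCGTTTGGAGTTACTTTGTCGAGACCAGCTAGTCTACACAACAAGCTGAGTGGCTTAAATAATAGTTGTGTG-3'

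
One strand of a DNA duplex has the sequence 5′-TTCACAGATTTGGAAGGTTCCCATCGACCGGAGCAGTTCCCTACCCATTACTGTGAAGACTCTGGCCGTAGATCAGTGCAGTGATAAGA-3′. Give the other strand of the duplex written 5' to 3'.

Pairing A↔T and G↔C gives AAGTGTCTAAACCTTCCAAGGGTAGCTGGCCTCGTCAAGGGATGGGTAATGACACTTCTGAGACCGGCATCTAGTCACGTCACTATTCT, running 3'→5'. Reverse for the 5'→3' convention.

5′-TCTTATCACTGCACTGATCTACGGCCAGAGTCTTCACAGTAATGGGTAGGGAACTGCTCCGGTCGATGGGAACCTTCCAAATCTGTGAA-3′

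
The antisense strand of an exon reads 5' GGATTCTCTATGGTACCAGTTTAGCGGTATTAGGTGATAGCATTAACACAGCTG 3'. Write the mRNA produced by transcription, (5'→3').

5′-CAGCUGUGUUAAUGCUAUCACCUAAUACCGCUAAACUGGUACCAUAGAGAAUCC-3′

The mRNA has the sequence of the coding strand (reverse complement of the template) with T→U. Reverse complement of GGATTCTCTATGGTACCAGTTTAGCGGTATTAGGTGATAGCATTAACACAGCTG is CAGCTGTGTTAATGCTATCACCTAATACCGCTAAACTGGTACCATAGAGAATCC; then T→U.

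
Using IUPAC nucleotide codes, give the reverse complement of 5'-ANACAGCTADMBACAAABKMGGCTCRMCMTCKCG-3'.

5'-CGMGAKGKYGAGCCKMVTTTGTVKHTAGCTGTNT-3'

Standard pairs A↔T, G↔C; ambiguity codes pair R↔Y, M↔K, B↔V, D↔H, N↔N. Complement (TNTGTCGATHKVTGTTTVMKCCGAGYKGKAGMGC), then reverse for 5'→3'.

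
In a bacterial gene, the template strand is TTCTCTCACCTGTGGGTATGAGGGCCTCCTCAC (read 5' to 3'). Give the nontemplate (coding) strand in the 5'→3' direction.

5'-GTGAGGAGGCCCTCATACCCACAGGTGAGAGAA-3'

The coding strand is complementary and antiparallel to the template: take the complement (A↔T, G↔C) and reverse.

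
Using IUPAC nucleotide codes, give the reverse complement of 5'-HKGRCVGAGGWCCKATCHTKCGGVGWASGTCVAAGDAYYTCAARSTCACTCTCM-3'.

Standard pairs A↔T, G↔C; ambiguity codes pair R↔Y, M↔K, W↔W, S↔S, D↔H, V↔B. Complement (DMCYGBCTCCWGGMTAGDAMGCCBCWTSCAGBTTCHTRRAGTTYSAGTGAGAGK), then reverse for 5'→3'.

5'-KGAGAGTGASYTTGARRTHCTTBGACSTWCBCCGMADGATMGGWCCTCBGYCMD-3'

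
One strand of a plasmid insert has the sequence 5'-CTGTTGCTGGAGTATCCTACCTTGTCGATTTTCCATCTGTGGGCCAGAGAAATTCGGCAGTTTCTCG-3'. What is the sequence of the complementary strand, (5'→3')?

5'-CGAGAAACTGCCGAATTTCTCTGGCCCACAGATGGAAAATCGACAAGGTAGGATACTCCAGCAACAG-3'

Pairing A↔T and G↔C gives GACAACGACCTCATAGGATGGAACAGCTAAAAGGTAGACACCCGGTCTCTTTAAGCCGTCAAAGAGC, running 3'→5'. Reverse for the 5'→3' convention.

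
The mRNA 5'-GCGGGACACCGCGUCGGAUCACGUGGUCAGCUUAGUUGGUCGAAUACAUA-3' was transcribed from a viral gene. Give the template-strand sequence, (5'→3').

5'-TATGTATTCGACCAACTAAGCTGACCACGTGATCCGACGCGGTGTCCCGC-3'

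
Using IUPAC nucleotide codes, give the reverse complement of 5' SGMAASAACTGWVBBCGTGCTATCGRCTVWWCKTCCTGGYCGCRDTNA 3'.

5'-TNAHYGCGRCCAGGAMGWWBAGYCGATAGCACGVVBWCAGTTSTTKCS-3'

Standard pairs A↔T, G↔C; ambiguity codes pair R↔Y, M↔K, W↔W, S↔S, B↔V, D↔H, N↔N. Complement (SCKTTSTTGACWBVVGCACGATAGCYGABWWGMAGGACCRGCGYHANT), then reverse for 5'→3'.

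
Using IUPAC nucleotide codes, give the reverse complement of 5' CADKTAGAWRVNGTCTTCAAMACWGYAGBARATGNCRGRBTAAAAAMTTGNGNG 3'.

5'-CNCNCAAKTTTTTAVYCYGNCATYTVCTRCWGTKTTGAAGACNBYWTCTAMHTG-3'

Standard pairs A↔T, G↔C; ambiguity codes pair R↔Y, M↔K, W↔W, B↔V, D↔H, N↔N. Complement (GTHMATCTWYBNCAGAAGTTKTGWCRTCVTYTACNGYCYVATTTTTKAACNCNC), then reverse for 5'→3'.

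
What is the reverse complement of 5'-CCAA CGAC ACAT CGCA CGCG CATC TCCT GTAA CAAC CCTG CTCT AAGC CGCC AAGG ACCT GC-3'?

Complement each base (A↔T, G↔C): GGTTGCTGTGTAGCGTGCGCGTAGAGGACATTGTTGGGACGAGATTCGGCGGTTCCTGGACG. Then reverse.

5'-GCAGGTCCTTGGCGGCTTAGAGCAGGGTTGTTACAGGAGATGCGCGTGCGATGTGTCGTTGG-3'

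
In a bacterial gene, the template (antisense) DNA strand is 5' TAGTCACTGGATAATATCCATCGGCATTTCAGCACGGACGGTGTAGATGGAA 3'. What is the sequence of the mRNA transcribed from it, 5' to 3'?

5'-UUCCAUCUACACCGUCCGUGCUGAAAUGCCGAUGGAUAUUAUCCAGUGACUA-3'

The mRNA has the sequence of the coding strand (reverse complement of the template) with T→U. Reverse complement of TAGTCACTGGATAATATCCATCGGCATTTCAGCACGGACGGTGTAGATGGAA is TTCCATCTACACCGTCCGTGCTGAAATGCCGATGGATATTATCCAGTGACTA; then T→U.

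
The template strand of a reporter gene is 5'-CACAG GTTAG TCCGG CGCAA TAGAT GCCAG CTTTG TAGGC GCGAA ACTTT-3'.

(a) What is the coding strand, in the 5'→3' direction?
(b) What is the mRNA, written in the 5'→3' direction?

(a) 5′-AAAGTTTCGCGCCTACAAAGCTGGCATCTATTGCGCCGGACTAACCTGTG-3′
(b) 5'-AAAGUUUCGCGCCUACAAAGCUGGCAUCUAUUGCGCCGGACUAACCUGUG-3'

(a) The coding strand is the reverse complement of the template: complement GTGTCCAATCAGGCCGCGTTATCTACGGTCGAAACATCCGCGCTTTGAAA, then reverse.
(b) mRNA has the coding-strand sequence with T→U.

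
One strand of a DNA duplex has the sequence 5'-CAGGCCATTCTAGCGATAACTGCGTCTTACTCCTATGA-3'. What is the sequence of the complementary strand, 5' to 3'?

The complement of CAGGCCATTCTAGCGATAACTGCGTCTTACTCCTATGA is GTCCGGTAAGATCGCTATTGACGCAGAATGAGGATACT (A↔T, G↔C). DNA strands are antiparallel, so the complementary strand runs 3'→5'; reversing gives the 5'→3' form.

5'-TCATAGGAGTAAGACGCAGTTATCGCTAGAATGGCCTG-3'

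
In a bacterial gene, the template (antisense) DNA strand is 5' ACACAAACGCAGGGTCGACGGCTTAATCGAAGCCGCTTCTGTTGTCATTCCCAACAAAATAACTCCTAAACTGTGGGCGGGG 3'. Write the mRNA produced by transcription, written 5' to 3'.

5'-CCCCGCCCACAGUUUAGGAGUUAUUUUGUUGGGAAUGACAACAGAAGCGGCUUCGAUUAAGCCGUCGACCCUGCGUUUGUGU-3'

The mRNA has the sequence of the coding strand (reverse complement of the template) with T→U. Reverse complement of ACACAAACGCAGGGTCGACGGCTTAATCGAAGCCGCTTCTGTTGTCATTCCCAACAAAATAACTCCTAAACTGTGGGCGGGG is CCCCGCCCACAGTTTAGGAGTTATTTTGTTGGGAATGACAACAGAAGCGGCTTCGATTAAGCCGTCGACCCTGCGTTTGTGT; then T→U.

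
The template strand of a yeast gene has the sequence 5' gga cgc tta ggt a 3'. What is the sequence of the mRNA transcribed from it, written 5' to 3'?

5′-UACCUAAGCGUCC-3′

The mRNA has the sequence of the coding strand (reverse complement of the template) with T→U. Reverse complement of GGACGCTTAGGTA is TACCTAAGCGTCC; then T→U.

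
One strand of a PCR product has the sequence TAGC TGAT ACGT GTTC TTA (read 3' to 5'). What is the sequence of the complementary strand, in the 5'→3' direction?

The strand is given 3'→5', so its complement runs 5'→3' in the same left-to-right order: pair each base A↔T, G↔C.

5'-ATCGACTATGCACAAGAAT-3'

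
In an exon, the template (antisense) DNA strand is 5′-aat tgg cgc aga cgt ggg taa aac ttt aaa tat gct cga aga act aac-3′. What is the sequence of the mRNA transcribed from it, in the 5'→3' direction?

The mRNA has the sequence of the coding strand (reverse complement of the template) with T→U. Reverse complement of AATTGGCGCAGACGTGGGTAAAACTTTAAATATGCTCGAAGAACTAAC is GTTAGTTCTTCGAGCATATTTAAAGTTTTACCCACGTCTGCGCCAATT; then T→U.

5'-GUUAGUUCUUCGAGCAUAUUUAAAGUUUUACCCACGUCUGCGCCAAUU-3'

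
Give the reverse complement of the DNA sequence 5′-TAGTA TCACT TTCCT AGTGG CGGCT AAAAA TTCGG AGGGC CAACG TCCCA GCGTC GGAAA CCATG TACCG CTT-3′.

5'-AAGCGGTACATGGTTTCCGACGCTGGGACGTTGGCCCTCCGAATTTTTAGCCGCCACTAGGAAAGTGATACTA-3'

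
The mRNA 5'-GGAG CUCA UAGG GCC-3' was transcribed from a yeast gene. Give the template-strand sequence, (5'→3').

Replace U with T to get the coding DNA strand: GGAGCTCATAGGGCC. The template strand is its reverse complement (complement CCTCGAGTATCCCGG, then reverse).

5'-GGCCCTATGAGCTCC-3'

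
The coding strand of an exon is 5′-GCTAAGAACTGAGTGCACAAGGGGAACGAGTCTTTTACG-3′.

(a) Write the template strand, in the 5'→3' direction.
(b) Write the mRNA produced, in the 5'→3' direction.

(a) 5'-CGTAAAAGACTCGTTCCCCTTGTGCACTCAGTTCTTAGC-3'
(b) 5'-GCUAAGAACUGAGUGCACAAGGGGAACGAGUCUUUUACG-3'

(a) The template strand is the reverse complement of the coding strand: complement CGATTCTTGACTCACGTGTTCCCCTTGCTCAGAAAATGC, then reverse.
(b) mRNA matches the coding strand with T→U.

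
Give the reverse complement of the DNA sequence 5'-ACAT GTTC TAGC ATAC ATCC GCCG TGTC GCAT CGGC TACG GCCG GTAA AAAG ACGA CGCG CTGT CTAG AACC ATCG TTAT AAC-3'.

5'-GTTATAACGATGGTTCTAGACAGCGCGTCGTCTTTTTACCGGCCGTAGCCGATGCGACACGGCGGATGTATGCTAGAACATGT-3'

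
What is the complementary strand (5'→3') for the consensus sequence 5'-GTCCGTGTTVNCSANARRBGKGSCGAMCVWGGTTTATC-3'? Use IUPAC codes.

5'-GATAAACCWBGKTCGSCMCVYYTNTSGNBAACACGGAC-3'

Standard pairs A↔T, G↔C; ambiguity codes pair R↔Y, M↔K, W↔W, S↔S, B↔V, N↔N. Complement (CAGGCACAABNGSTNTYYVCMCSGCTKGBWCCAAATAG), then reverse for 5'→3'.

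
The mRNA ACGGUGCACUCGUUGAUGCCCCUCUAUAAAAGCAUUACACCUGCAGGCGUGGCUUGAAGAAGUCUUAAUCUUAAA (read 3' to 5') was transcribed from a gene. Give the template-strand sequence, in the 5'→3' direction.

Written 5'→3' the mRNA is AAAUUCUAAUUCUGAAGAAGUUCGGUGCGGACGUCCACAUUACGAAAAUAUCUCCCCGUAGUUGCUCACGUGGCA, so the coding DNA strand is AAATTCTAATTCTGAAGAAGTTCGGTGCGGACGTCCACATTACGAAAATATCTCCCCGTAGTTGCTCACGTGGCA. The template is its reverse complement.

5'-TGCCACGTGAGCAACTACGGGGAGATATTTTCGTAATGTGGACGTCCGCACCGAACTTCTTCAGAATTAGAATTT-3'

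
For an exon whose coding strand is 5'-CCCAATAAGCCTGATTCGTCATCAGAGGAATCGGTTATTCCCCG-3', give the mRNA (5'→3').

5'-CCCAAUAAGCCUGAUUCGUCAUCAGAGGAAUCGGUUAUUCCCCG-3'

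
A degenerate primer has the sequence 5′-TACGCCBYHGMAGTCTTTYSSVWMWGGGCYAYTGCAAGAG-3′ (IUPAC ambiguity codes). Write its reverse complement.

Standard pairs A↔T, G↔C; ambiguity codes pair Y↔R, M↔K, W↔W, S↔S, B↔V, H↔D. Complement (ATGCGGVRDCKTCAGAAARSSBWKWCCCGRTRACGTTCTC), then reverse for 5'→3'.

5′-CTCTTGCARTRGCCCWKWBSSRAAAGACTKCDRVGGCGTA-3′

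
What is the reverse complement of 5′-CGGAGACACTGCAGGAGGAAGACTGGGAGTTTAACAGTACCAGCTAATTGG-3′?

Reading the sequence 3'→5' and pairing each base (A↔T, G↔C) gives the reverse complement directly.

5'-CCAATTAGCTGGTACTGTTAAACTCCCAGTCTTCCTCCTGCAGTGTCTCCG-3'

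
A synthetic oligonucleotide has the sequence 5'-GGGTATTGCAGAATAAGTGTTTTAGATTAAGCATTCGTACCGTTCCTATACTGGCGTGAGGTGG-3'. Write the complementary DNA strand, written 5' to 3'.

5'-CCACCTCACGCCAGTATAGGAACGGTACGAATGCTTAATCTAAAACACTTATTCTGCAATACCC-3'

Pairing A↔T and G↔C gives CCCATAACGTCTTATTCACAAAATCTAATTCGTAAGCATGGCAAGGATATGACCGCACTCCACC, running 3'→5'. Reverse for the 5'→3' convention.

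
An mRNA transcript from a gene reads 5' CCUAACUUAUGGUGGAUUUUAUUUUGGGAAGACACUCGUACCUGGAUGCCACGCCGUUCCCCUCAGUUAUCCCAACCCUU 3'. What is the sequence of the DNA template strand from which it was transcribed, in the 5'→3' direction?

5'-AAGGGTTGGGATAACTGAGGGGAACGGCGTGGCATCCAGGTACGAGTGTCTTCCCAAAATAAAATCCACCATAAGTTAGG-3'

Replace U with T to get the coding DNA strand: CCTAACTTATGGTGGATTTTATTTTGGGAAGACACTCGTACCTGGATGCCACGCCGTTCCCCTCAGTTATCCCAACCCTT. The template strand is its reverse complement (complement GGATTGAATACCACCTAAAATAAAACCCTTCTGTGAGCATGGACCTACGGTGCGGCAAGGGGAGTCAATAGGGTTGGGAA, then reverse).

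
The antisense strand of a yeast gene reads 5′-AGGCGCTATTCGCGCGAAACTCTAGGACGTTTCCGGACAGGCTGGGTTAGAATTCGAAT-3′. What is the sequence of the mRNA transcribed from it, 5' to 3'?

5'-AUUCGAAUUCUAACCCAGCCUGUCCGGAAACGUCCUAGAGUUUCGCGCGAAUAGCGCCU-3'

RNA polymerase reads the template 3'→5' and synthesizes mRNA 5'→3' by base-pairing (A→U, T→A, G↔C). The complement of the template is TCCGCGATAAGCGCGCTTTGAGATCCTGCAAAGGCCTGTCCGACCCAATCTTAAGCTTA; antiparallel, so 5'→3' the coding strand is ATTCGAATTCTAACCCAGCCTGTCCGGAAACGTCCTAGAGTTTCGCGCGAATAGCGCCT. Replace T with U for the mRNA.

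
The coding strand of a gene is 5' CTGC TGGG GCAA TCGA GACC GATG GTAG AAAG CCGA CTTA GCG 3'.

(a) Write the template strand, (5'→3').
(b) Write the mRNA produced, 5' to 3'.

(a) The template strand is the reverse complement of the coding strand: complement GACGACCCCGTTAGCTCTGGCTACCATCTTTCGGCTGAATCGC, then reverse.
(b) mRNA matches the coding strand with T→U.

(a) 5'-CGCTAAGTCGGCTTTCTACCATCGGTCTCGATTGCCCCAGCAG-3'
(b) 5'-CUGCUGGGGCAAUCGAGACCGAUGGUAGAAAGCCGACUUAGCG-3'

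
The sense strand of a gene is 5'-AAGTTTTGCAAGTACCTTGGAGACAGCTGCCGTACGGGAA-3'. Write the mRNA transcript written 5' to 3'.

5'-AAGUUUUGCAAGUACCUUGGAGACAGCUGCCGUACGGGAA-3'

mRNA has the coding-strand sequence with U in place of T.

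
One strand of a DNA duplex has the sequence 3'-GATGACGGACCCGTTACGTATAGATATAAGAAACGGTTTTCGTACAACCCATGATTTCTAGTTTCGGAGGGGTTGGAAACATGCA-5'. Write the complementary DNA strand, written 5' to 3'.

5'-CTACTGCCTGGGCAATGCATATCTATATTCTTTGCCAAAAGCATGTTGGGTACTAAAGATCAAAGCCTCCCCAACCTTTGTACGT-3'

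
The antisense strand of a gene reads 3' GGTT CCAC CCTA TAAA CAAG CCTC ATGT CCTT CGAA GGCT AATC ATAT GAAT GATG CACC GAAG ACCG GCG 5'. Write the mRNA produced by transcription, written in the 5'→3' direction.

Reading the template 3'→5' as shown, RNA polymerase pairs each base (A→U, T→A, G↔C) to build mRNA 5'→3' directly.

5'-CCAAGGUGGGAUAUUUGUUCGGAGUACAGGAAGCUUCCGAUUAGUAUACUUACUACGUGGCUUCUGGCCGC-3'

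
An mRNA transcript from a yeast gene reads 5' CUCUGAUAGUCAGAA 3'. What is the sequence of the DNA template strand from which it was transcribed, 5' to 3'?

Replace U with T to get the coding DNA strand: CTCTGATAGTCAGAA. The template strand is its reverse complement (complement GAGACTATCAGTCTT, then reverse).

5'-TTCTGACTATCAGAG-3'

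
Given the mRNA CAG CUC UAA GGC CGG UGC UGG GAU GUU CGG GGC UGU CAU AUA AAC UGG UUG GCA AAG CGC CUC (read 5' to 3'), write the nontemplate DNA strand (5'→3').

The coding DNA strand has the same 5'→3' sequence as the mRNA with U replaced by T.

5′-CAGCTCTAAGGCCGGTGCTGGGATGTTCGGGGCTGTCATATAAACTGGTTGGCAAAGCGCCTC-3′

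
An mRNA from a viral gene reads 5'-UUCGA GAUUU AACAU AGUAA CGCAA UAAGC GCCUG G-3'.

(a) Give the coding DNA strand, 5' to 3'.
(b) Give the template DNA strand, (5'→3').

(a) 5'-TTCGAGATTTAACATAGTAACGCAATAAGCGCCTGG-3'
(b) 5'-CCAGGCGCTTATTGCGTTACTATGTTAAATCTCGAA-3'

(a) The coding strand matches the mRNA with U→T.
(b) The template strand is the reverse complement of the coding strand.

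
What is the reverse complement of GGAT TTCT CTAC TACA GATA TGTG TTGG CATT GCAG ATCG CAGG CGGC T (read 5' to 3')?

5'-AGCCGCCTGCGATCTGCAATGCCAACACATATCTGTAGTAGAGAAATCC-3'

Reading the sequence 3'→5' and pairing each base (A↔T, G↔C) gives the reverse complement directly.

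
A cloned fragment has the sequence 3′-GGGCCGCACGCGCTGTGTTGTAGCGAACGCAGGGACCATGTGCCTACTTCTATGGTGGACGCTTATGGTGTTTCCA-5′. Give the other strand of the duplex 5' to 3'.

5'-CCCGGCGTGCGCGACACAACATCGCTTGCGTCCCTGGTACACGGATGAAGATACCACCTGCGAATACCACAAAGGT-3'

The strand is given 3'→5', so its complement runs 5'→3' in the same left-to-right order: pair each base A↔T, G↔C.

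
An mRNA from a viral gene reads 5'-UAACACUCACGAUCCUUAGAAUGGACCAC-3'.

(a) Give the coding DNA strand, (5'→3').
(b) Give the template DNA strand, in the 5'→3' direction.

(a) 5'-TAACACTCACGATCCTTAGAATGGACCAC-3'
(b) 5'-GTGGTCCATTCTAAGGATCGTGAGTGTTA-3'

(a) The coding strand matches the mRNA with U→T.
(b) The template strand is the reverse complement of the coding strand.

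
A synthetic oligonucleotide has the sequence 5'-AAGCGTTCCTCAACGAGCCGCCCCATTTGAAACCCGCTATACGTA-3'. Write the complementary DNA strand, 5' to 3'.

The complement of AAGCGTTCCTCAACGAGCCGCCCCATTTGAAACCCGCTATACGTA is TTCGCAAGGAGTTGCTCGGCGGGGTAAACTTTGGGCGATATGCAT (A↔T, G↔C). DNA strands are antiparallel, so the complementary strand runs 3'→5'; reversing gives the 5'→3' form.

5'-TACGTATAGCGGGTTTCAAATGGGGCGGCTCGTTGAGGAACGCTT-3'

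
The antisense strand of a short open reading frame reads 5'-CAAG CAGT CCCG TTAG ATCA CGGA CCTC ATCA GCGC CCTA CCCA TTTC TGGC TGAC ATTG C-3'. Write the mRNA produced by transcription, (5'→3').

RNA polymerase reads the template 3'→5' and synthesizes mRNA 5'→3' by base-pairing (A→U, T→A, G↔C). The complement of the template is GTTCGTCAGGGCAATCTAGTGCCTGGAGTAGTCGCGGGATGGGTAAAGACCGACTGTAACG; antiparallel, so 5'→3' the coding strand is GCAATGTCAGCCAGAAATGGGTAGGGCGCTGATGAGGTCCGTGATCTAACGGGACTGCTTG. Replace T with U for the mRNA.

5'-GCAAUGUCAGCCAGAAAUGGGUAGGGCGCUGAUGAGGUCCGUGAUCUAACGGGACUGCUUG-3'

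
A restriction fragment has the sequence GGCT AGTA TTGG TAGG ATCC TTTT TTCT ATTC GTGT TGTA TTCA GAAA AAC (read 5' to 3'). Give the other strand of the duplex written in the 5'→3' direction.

The complement of GGCTAGTATTGGTAGGATCCTTTTTTCTATTCGTGTTGTATTCAGAAAAAC is CCGATCATAACCATCCTAGGAAAAAAGATAAGCACAACATAAGTCTTTTTG (A↔T, G↔C). DNA strands are antiparallel, so the complementary strand runs 3'→5'; reversing gives the 5'→3' form.

5'-GTTTTTCTGAATACAACACGAATAGAAAAAAGGATCCTACCAATACTAGCC-3'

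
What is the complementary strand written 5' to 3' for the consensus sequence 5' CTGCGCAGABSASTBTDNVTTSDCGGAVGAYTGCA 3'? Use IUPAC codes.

5'-TGCARTCBTCCGHSAABNHAVASTSVTCTGCGCAG-3'

Standard pairs A↔T, G↔C; ambiguity codes pair Y↔R, S↔S, B↔V, D↔H, N↔N. Complement (GACGCGTCTVSTSAVAHNBAASHGCCTBCTRACGT), then reverse for 5'→3'.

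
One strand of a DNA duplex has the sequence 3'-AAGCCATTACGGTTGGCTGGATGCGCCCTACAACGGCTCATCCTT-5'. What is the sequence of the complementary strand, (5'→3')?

The strand is given 3'→5', so its complement runs 5'→3' in the same left-to-right order: pair each base A↔T, G↔C.

5'-TTCGGTAATGCCAACCGACCTACGCGGGATGTTGCCGAGTAGGAA-3'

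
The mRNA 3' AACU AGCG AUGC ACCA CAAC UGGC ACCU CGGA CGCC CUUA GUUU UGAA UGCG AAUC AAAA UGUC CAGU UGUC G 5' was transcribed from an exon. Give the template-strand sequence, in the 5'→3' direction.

5'-TTGATCGCTACGTGGTGTTGACCGTGGAGCCTGCGGGAATCAAAACTTACGCTTAGTTTTACAGGTCAACAGC-3'

Written 5'→3' the mRNA is GCUGUUGACCUGUAAAACUAAGCGUAAGUUUUGAUUCCCGCAGGCUCCACGGUCAACACCACGUAGCGAUCAA, so the coding DNA strand is GCTGTTGACCTGTAAAACTAAGCGTAAGTTTTGATTCCCGCAGGCTCCACGGTCAACACCACGTAGCGATCAA. The template is its reverse complement.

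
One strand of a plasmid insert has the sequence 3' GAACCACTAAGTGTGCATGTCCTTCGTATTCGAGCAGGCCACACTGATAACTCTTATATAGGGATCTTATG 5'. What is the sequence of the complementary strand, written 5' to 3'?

The strand is given 3'→5', so its complement runs 5'→3' in the same left-to-right order: pair each base A↔T, G↔C.

5'-CTTGGTGATTCACACGTACAGGAAGCATAAGCTCGTCCGGTGTGACTATTGAGAATATATCCCTAGAATAC-3'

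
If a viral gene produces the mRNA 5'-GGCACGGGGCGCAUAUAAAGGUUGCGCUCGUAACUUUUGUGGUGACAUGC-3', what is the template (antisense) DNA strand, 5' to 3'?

Replace U with T to get the coding DNA strand: GGCACGGGGCGCATATAAAGGTTGCGCTCGTAACTTTTGTGGTGACATGC. The template strand is its reverse complement (complement CCGTGCCCCGCGTATATTTCCAACGCGAGCATTGAAAACACCACTGTACG, then reverse).

5'-GCATGTCACCACAAAAGTTACGAGCGCAACCTTTATATGCGCCCCGTGCC-3'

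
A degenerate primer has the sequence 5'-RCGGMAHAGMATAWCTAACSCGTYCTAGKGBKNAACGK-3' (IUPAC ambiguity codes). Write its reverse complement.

5'-MCGTTNMVCMCTAGRACGSGTTAGWTATKCTDTKCCGY-3'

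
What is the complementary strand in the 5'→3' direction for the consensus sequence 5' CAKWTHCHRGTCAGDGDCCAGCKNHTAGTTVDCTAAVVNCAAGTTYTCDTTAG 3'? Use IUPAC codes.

5'-CTAAHGARAACTTGNBBTTAGHBAACTADNMGCTGGHCHCTGACYDGDAWMTG-3'

Standard pairs A↔T, G↔C; ambiguity codes pair R↔Y, K↔M, W↔W, D↔H, V↔B, N↔N. Complement (GTMWADGDYCAGTCHCHGGTCGMNDATCAABHGATTBBNGTTCAARAGHAATC), then reverse for 5'→3'.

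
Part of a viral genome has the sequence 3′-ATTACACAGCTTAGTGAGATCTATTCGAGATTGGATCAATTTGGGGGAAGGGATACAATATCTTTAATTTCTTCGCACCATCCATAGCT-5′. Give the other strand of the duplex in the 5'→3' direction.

5'-TAATGTGTCGAATCACTCTAGATAAGCTCTAACCTAGTTAAACCCCCTTCCCTATGTTATAGAAATTAAAGAAGCGTGGTAGGTATCGA-3'

The strand is given 3'→5', so its complement runs 5'→3' in the same left-to-right order: pair each base A↔T, G↔C.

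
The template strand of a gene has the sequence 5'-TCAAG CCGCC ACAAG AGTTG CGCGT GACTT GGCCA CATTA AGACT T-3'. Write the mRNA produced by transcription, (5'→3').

The mRNA has the sequence of the coding strand (reverse complement of the template) with T→U. Reverse complement of TCAAGCCGCCACAAGAGTTGCGCGTGACTTGGCCACATTAAGACTT is AAGTCTTAATGTGGCCAAGTCACGCGCAACTCTTGTGGCGGCTTGA; then T→U.

5'-AAGUCUUAAUGUGGCCAAGUCACGCGCAACUCUUGUGGCGGCUUGA-3'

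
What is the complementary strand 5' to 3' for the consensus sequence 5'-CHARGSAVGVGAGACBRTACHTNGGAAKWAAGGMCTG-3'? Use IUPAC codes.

Standard pairs A↔T, G↔C; ambiguity codes pair R↔Y, M↔K, W↔W, S↔S, B↔V, H↔D, N↔N. Complement (GDTYCSTBCBCTCTGVYATGDANCCTTMWTTCCKGAC), then reverse for 5'→3'.

5′-CAGKCCTTWMTTCCNADGTAYVGTCTCBCBTSCYTDG-3′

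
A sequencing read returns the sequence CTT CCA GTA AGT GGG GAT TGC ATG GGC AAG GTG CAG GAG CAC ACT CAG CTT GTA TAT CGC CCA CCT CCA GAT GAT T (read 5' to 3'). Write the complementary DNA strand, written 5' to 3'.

5'-AATCATCTGGAGGTGGGCGATATACAAGCTGAGTGTGCTCCTGCACCTTGCCCATGCAATCCCCACTTACTGGAAG-3'

Pairing A↔T and G↔C gives GAAGGTCATTCACCCCTAACGTACCCGTTCCACGTCCTCGTGTGAGTCGAACATATAGCGGGTGGAGGTCTACTAA, running 3'→5'. Reverse for the 5'→3' convention.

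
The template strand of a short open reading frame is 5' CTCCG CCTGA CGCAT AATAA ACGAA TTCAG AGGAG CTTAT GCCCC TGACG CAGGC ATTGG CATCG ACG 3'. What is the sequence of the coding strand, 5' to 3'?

The coding strand is complementary and antiparallel to the template: take the complement (A↔T, G↔C) and reverse.

5'-CGTCGATGCCAATGCCTGCGTCAGGGGCATAAGCTCCTCTGAATTCGTTTATTATGCGTCAGGCGGAG-3'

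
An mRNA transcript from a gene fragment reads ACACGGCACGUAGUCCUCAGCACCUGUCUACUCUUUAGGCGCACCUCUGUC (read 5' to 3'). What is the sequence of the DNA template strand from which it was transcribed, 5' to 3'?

Replace U with T to get the coding DNA strand: ACACGGCACGTAGTCCTCAGCACCTGTCTACTCTTTAGGCGCACCTCTGTC. The template strand is its reverse complement (complement TGTGCCGTGCATCAGGAGTCGTGGACAGATGAGAAATCCGCGTGGAGACAG, then reverse).

5'-GACAGAGGTGCGCCTAAAGAGTAGACAGGTGCTGAGGACTACGTGCCGTGT-3'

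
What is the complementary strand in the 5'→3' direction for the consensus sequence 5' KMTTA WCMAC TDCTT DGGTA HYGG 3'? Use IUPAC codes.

Standard pairs A↔T, G↔C; ambiguity codes pair Y↔R, M↔K, W↔W, D↔H. Complement (MKAATWGKTGAHGAAHCCATDRCC), then reverse for 5'→3'.

5′-CCRDTACCHAAGHAGTKGWTAAKM-3′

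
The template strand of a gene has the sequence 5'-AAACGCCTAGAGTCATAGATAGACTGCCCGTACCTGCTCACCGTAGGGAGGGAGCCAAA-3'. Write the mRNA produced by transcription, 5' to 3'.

5′-UUUGGCUCCCUCCCUACGGUGAGCAGGUACGGGCAGUCUAUCUAUGACUCUAGGCGUUU-3′

RNA polymerase reads the template 3'→5' and synthesizes mRNA 5'→3' by base-pairing (A→U, T→A, G↔C). The complement of the template is TTTGCGGATCTCAGTATCTATCTGACGGGCATGGACGAGTGGCATCCCTCCCTCGGTTT; antiparallel, so 5'→3' the coding strand is TTTGGCTCCCTCCCTACGGTGAGCAGGTACGGGCAGTCTATCTATGACTCTAGGCGTTT. Replace T with U for the mRNA.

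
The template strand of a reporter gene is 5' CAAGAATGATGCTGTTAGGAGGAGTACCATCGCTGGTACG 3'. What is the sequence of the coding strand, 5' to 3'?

The coding strand is complementary and antiparallel to the template: take the complement (A↔T, G↔C) and reverse.

5'-CGTACCAGCGATGGTACTCCTCCTAACAGCATCATTCTTG-3'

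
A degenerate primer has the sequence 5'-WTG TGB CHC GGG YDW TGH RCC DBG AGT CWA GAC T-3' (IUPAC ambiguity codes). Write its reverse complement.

5′-AGTCTWGACTCVHGGYDCAWHRCCCGDGVCACAW-3′

Standard pairs A↔T, G↔C; ambiguity codes pair R↔Y, W↔W, B↔V, D↔H. Complement (WACACVGDGCCCRHWACDYGGHVCTCAGWTCTGA), then reverse for 5'→3'.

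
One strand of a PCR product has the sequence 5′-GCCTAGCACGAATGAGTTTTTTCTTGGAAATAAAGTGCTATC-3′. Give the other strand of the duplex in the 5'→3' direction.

5'-GATAGCACTTTATTTCCAAGAAAAAACTCATTCGTGCTAGGC-3'

Pairing A↔T and G↔C gives CGGATCGTGCTTACTCAAAAAAGAACCTTTATTTCACGATAG, running 3'→5'. Reverse for the 5'→3' convention.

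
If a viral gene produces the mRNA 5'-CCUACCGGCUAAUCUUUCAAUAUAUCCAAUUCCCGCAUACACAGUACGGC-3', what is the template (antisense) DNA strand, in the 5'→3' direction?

5′-GCCGTACTGTGTATGCGGGAATTGGATATATTGAAAGATTAGCCGGTAGG-3′

Replace U with T to get the coding DNA strand: CCTACCGGCTAATCTTTCAATATATCCAATTCCCGCATACACAGTACGGC. The template strand is its reverse complement (complement GGATGGCCGATTAGAAAGTTATATAGGTTAAGGGCGTATGTGTCATGCCG, then reverse).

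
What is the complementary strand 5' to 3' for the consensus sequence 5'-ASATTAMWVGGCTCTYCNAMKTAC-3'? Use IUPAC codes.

Standard pairs A↔T, G↔C; ambiguity codes pair Y↔R, M↔K, W↔W, S↔S, V↔B, N↔N. Complement (TSTAATKWBCCGAGARGNTKMATG), then reverse for 5'→3'.

5'-GTAMKTNGRAGAGCCBWKTAATST-3'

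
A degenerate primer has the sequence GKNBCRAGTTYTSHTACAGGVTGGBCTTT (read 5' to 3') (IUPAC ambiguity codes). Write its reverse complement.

Standard pairs A↔T, G↔C; ambiguity codes pair R↔Y, K↔M, S↔S, B↔V, H↔D, N↔N. Complement (CMNVGYTCAARASDATGTCCBACCVGAAA), then reverse for 5'→3'.

5'-AAAGVCCABCCTGTADSARAACTYGVNMC-3'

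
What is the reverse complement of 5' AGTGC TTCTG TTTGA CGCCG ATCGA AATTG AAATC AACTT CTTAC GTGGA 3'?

Complement each base (A↔T, G↔C): TCACGAAGACAAACTGCGGCTAGCTTTAACTTTAGTTGAAGAATGCACCT. Then reverse.

5'-TCCACGTAAGAAGTTGATTTCAATTTCGATCGGCGTCAAACAGAAGCACT-3'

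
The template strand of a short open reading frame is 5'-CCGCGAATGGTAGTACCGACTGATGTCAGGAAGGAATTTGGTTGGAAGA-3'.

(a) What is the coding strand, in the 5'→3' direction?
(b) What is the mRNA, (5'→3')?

(a) 5′-TCTTCCAACCAAATTCCTTCCTGACATCAGTCGGTACTACCATTCGCGG-3′
(b) 5'-UCUUCCAACCAAAUUCCUUCCUGACAUCAGUCGGUACUACCAUUCGCGG-3'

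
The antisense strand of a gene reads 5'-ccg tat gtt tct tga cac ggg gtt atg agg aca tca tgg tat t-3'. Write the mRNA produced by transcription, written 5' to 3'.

The mRNA has the sequence of the coding strand (reverse complement of the template) with T→U. Reverse complement of CCGTATGTTTCTTGACACGGGGTTATGAGGACATCATGGTATT is AATACCATGATGTCCTCATAACCCCGTGTCAAGAAACATACGG; then T→U.

5′-AAUACCAUGAUGUCCUCAUAACCCCGUGUCAAGAAACAUACGG-3′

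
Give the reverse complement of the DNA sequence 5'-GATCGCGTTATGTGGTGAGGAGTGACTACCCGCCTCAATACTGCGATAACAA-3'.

5'-TTGTTATCGCAGTATTGAGGCGGGTAGTCACTCCTCACCACATAACGCGATC-3'

Reading the sequence 3'→5' and pairing each base (A↔T, G↔C) gives the reverse complement directly.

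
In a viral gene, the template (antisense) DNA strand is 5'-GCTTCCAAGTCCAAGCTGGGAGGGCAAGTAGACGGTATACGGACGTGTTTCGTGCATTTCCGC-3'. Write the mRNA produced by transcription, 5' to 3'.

5'-GCGGAAAUGCACGAAACACGUCCGUAUACCGUCUACUUGCCCUCCCAGCUUGGACUUGGAAGC-3'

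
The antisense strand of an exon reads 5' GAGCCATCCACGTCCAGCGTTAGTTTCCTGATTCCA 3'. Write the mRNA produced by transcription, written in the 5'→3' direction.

5'-UGGAAUCAGGAAACUAACGCUGGACGUGGAUGGCUC-3'

RNA polymerase reads the template 3'→5' and synthesizes mRNA 5'→3' by base-pairing (A→U, T→A, G↔C). The complement of the template is CTCGGTAGGTGCAGGTCGCAATCAAAGGACTAAGGT; antiparallel, so 5'→3' the coding strand is TGGAATCAGGAAACTAACGCTGGACGTGGATGGCTC. Replace T with U for the mRNA.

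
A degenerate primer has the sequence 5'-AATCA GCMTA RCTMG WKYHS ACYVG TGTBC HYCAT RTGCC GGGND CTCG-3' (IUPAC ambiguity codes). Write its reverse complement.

5'-CGAGHNCCCGGCAYATGRDGVACACBRGTSDRMWCKAGYTAKGCTGATT-3'

Standard pairs A↔T, G↔C; ambiguity codes pair R↔Y, M↔K, W↔W, S↔S, B↔V, D↔H, N↔N. Complement (TTAGTCGKATYGAKCWMRDSTGRBCACAVGDRGTAYACGGCCCNHGAGC), then reverse for 5'→3'.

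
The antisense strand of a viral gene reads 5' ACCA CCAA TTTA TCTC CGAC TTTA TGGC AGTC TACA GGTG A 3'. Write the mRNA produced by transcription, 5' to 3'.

5'-UCACCUGUAGACUGCCAUAAAGUCGGAGAUAAAUUGGUGGU-3'

RNA polymerase reads the template 3'→5' and synthesizes mRNA 5'→3' by base-pairing (A→U, T→A, G↔C). The complement of the template is TGGTGGTTAAATAGAGGCTGAAATACCGTCAGATGTCCACT; antiparallel, so 5'→3' the coding strand is TCACCTGTAGACTGCCATAAAGTCGGAGATAAATTGGTGGT. Replace T with U for the mRNA.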